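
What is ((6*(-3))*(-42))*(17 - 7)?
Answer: 7560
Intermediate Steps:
((6*(-3))*(-42))*(17 - 7) = -18*(-42)*10 = 756*10 = 7560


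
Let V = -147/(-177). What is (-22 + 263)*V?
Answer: 11809/59 ≈ 200.15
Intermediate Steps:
V = 49/59 (V = -147*(-1/177) = 49/59 ≈ 0.83051)
(-22 + 263)*V = (-22 + 263)*(49/59) = 241*(49/59) = 11809/59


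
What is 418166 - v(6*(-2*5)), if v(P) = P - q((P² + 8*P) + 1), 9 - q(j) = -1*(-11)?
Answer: 418224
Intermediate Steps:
q(j) = -2 (q(j) = 9 - (-1)*(-11) = 9 - 1*11 = 9 - 11 = -2)
v(P) = 2 + P (v(P) = P - 1*(-2) = P + 2 = 2 + P)
418166 - v(6*(-2*5)) = 418166 - (2 + 6*(-2*5)) = 418166 - (2 + 6*(-10)) = 418166 - (2 - 60) = 418166 - 1*(-58) = 418166 + 58 = 418224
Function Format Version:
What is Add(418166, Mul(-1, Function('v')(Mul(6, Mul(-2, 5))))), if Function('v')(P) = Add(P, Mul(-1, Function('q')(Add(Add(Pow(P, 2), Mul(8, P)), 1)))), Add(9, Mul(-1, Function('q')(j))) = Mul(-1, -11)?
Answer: 418224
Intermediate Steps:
Function('q')(j) = -2 (Function('q')(j) = Add(9, Mul(-1, Mul(-1, -11))) = Add(9, Mul(-1, 11)) = Add(9, -11) = -2)
Function('v')(P) = Add(2, P) (Function('v')(P) = Add(P, Mul(-1, -2)) = Add(P, 2) = Add(2, P))
Add(418166, Mul(-1, Function('v')(Mul(6, Mul(-2, 5))))) = Add(418166, Mul(-1, Add(2, Mul(6, Mul(-2, 5))))) = Add(418166, Mul(-1, Add(2, Mul(6, -10)))) = Add(418166, Mul(-1, Add(2, -60))) = Add(418166, Mul(-1, -58)) = Add(418166, 58) = 418224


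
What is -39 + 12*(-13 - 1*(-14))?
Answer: -27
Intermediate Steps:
-39 + 12*(-13 - 1*(-14)) = -39 + 12*(-13 + 14) = -39 + 12*1 = -39 + 12 = -27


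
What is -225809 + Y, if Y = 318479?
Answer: 92670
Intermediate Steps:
-225809 + Y = -225809 + 318479 = 92670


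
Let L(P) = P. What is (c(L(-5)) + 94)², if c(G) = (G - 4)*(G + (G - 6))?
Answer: 56644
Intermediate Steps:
c(G) = (-6 + 2*G)*(-4 + G) (c(G) = (-4 + G)*(G + (-6 + G)) = (-4 + G)*(-6 + 2*G) = (-6 + 2*G)*(-4 + G))
(c(L(-5)) + 94)² = ((24 - 14*(-5) + 2*(-5)²) + 94)² = ((24 + 70 + 2*25) + 94)² = ((24 + 70 + 50) + 94)² = (144 + 94)² = 238² = 56644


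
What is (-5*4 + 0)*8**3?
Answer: -10240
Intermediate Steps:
(-5*4 + 0)*8**3 = (-20 + 0)*512 = -20*512 = -10240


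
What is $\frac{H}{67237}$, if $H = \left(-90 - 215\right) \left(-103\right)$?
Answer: $\frac{31415}{67237} \approx 0.46723$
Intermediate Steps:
$H = 31415$ ($H = \left(-305\right) \left(-103\right) = 31415$)
$\frac{H}{67237} = \frac{31415}{67237}$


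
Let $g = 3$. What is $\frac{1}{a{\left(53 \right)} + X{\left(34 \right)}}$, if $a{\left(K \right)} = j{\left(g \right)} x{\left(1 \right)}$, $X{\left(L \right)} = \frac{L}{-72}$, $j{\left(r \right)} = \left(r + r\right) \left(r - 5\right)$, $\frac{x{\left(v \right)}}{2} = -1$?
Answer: $\frac{36}{847} \approx 0.042503$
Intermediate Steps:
$x{\left(v \right)} = -2$ ($x{\left(v \right)} = 2 \left(-1\right) = -2$)
$j{\left(r \right)} = 2 r \left(-5 + r\right)$
$X{\left(L \right)} = - \frac{L}{72}$ ($X{\left(L \right)} = L \left(- \frac{1}{72}\right) = - \frac{L}{72}$)
$a{\left(K \right)} = 24$ ($a{\left(K \right)} = 2 \cdot 3 \left(-5 + 3\right) \left(-2\right) = 2 \cdot 3 \left(-2\right) \left(-2\right) = \left(-12\right) \left(-2\right) = 24$)
$\frac{1}{a{\left(53 \right)} + X{\left(34 \right)}} = \frac{1}{24 - \frac{17}{36}} = \frac{1}{\frac{847}{36}} = \frac{36}{847}$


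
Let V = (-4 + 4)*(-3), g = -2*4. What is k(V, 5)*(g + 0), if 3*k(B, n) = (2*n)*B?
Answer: 0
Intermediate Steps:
g = -8
V = 0 (V = 0*(-3) = 0)
k(B, n) = 2*B*n/3 (k(B, n) = ((2*n)*B)/3 = (2*B*n)/3 = 2*B*n/3)
k(V, 5)*(g + 0) = ((⅔)*0*5)*(-8 + 0) = 0*(-8) = 0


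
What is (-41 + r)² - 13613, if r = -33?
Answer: -8137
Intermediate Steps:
(-41 + r)² - 13613 = (-41 - 33)² - 13613 = (-74)² - 13613 = 5476 - 13613 = -8137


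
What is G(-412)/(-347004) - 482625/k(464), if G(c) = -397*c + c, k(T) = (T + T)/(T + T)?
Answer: -4652026907/9639 ≈ -4.8263e+5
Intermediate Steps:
k(T) = 1 (k(T) = (2*T)/((2*T)) = (2*T)*(1/(2*T)) = 1)
G(c) = -396*c
G(-412)/(-347004) - 482625/k(464) = -396*(-412)/(-347004) - 482625/1 = 163152*(-1/347004) - 482625*1 = -4532/9639 - 482625 = -4652026907/9639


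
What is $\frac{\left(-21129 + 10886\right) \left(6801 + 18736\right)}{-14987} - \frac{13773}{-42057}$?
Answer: $\frac{3667095613646}{210102753} \approx 17454.0$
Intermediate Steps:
$\frac{\left(-21129 + 10886\right) \left(6801 + 18736\right)}{-14987} - \frac{13773}{-42057} = \left(-10243\right) 25537 \left(- \frac{1}{14987}\right) - - \frac{4591}{14019} = \left(-261575491\right) \left(- \frac{1}{14987}\right) + \frac{4591}{14019} = \frac{261575491}{14987} + \frac{4591}{14019} = \frac{3667095613646}{210102753}$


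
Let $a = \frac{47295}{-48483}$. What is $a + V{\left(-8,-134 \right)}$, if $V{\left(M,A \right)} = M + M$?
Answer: $- \frac{91447}{5387} \approx -16.975$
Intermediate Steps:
$V{\left(M,A \right)} = 2 M$
$a = - \frac{5255}{5387}$ ($a = 47295 \left(- \frac{1}{48483}\right) = - \frac{5255}{5387} \approx -0.9755$)
$a + V{\left(-8,-134 \right)} = - \frac{5255}{5387} + 2 \left(-8\right) = - \frac{5255}{5387} - 16 = - \frac{91447}{5387}$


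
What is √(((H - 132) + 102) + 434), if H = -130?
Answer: √274 ≈ 16.553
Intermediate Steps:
√(((H - 132) + 102) + 434) = √(((-130 - 132) + 102) + 434) = √((-262 + 102) + 434) = √(-160 + 434) = √274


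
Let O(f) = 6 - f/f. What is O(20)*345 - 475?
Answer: 1250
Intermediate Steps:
O(f) = 5 (O(f) = 6 - 1*1 = 6 - 1 = 5)
O(20)*345 - 475 = 5*345 - 475 = 1725 - 475 = 1250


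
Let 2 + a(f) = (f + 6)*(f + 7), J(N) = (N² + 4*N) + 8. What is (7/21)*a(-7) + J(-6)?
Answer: 58/3 ≈ 19.333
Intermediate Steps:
J(N) = 8 + N² + 4*N
a(f) = -2 + (6 + f)*(7 + f) (a(f) = -2 + (f + 6)*(f + 7) = -2 + (6 + f)*(7 + f))
(7/21)*a(-7) + J(-6) = (7/21)*(40 + (-7)² + 13*(-7)) + (8 + (-6)² + 4*(-6)) = (7*(1/21))*(40 + 49 - 91) + (8 + 36 - 24) = (⅓)*(-2) + 20 = -⅔ + 20 = 58/3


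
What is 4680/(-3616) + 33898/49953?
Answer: -13900609/22578756 ≈ -0.61565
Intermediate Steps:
4680/(-3616) + 33898/49953 = 4680*(-1/3616) + 33898*(1/49953) = -585/452 + 33898/49953 = -13900609/22578756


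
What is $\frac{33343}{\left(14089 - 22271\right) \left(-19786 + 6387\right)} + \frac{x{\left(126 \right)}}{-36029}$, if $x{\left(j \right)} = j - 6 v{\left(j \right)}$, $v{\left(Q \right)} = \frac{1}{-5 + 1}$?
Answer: $- \frac{6388294424}{1974940767961} \approx -0.0032347$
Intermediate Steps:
$v{\left(Q \right)} = - \frac{1}{4}$ ($v{\left(Q \right)} = \frac{1}{-4} = - \frac{1}{4}$)
$x{\left(j \right)} = \frac{3}{2} + j$ ($x{\left(j \right)} = j - - \frac{3}{2} = j + \frac{3}{2} = \frac{3}{2} + j$)
$\frac{33343}{\left(14089 - 22271\right) \left(-19786 + 6387\right)} + \frac{x{\left(126 \right)}}{-36029} = \frac{33343}{\left(14089 - 22271\right) \left(-19786 + 6387\right)} + \frac{\frac{3}{2} + 126}{-36029} = \frac{33343}{\left(-8182\right) \left(-13399\right)} + \frac{255}{2} \left(- \frac{1}{36029}\right) = \frac{33343}{109630618} - \frac{255}{72058} = - \frac{6388294424}{1974940767961}$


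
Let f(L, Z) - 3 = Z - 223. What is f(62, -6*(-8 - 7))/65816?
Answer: -65/32908 ≈ -0.0019752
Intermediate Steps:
f(L, Z) = -220 + Z (f(L, Z) = 3 + (Z - 223) = 3 + (-223 + Z) = -220 + Z)
f(62, -6*(-8 - 7))/65816 = (-220 - 6*(-8 - 7))/65816 = (-220 - 6*(-15))*(1/65816) = (-220 + 90)*(1/65816) = -130*1/65816 = -65/32908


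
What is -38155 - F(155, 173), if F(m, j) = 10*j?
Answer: -39885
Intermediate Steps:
-38155 - F(155, 173) = -38155 - 10*173 = -38155 - 1*1730 = -38155 - 1730 = -39885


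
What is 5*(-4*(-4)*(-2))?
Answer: -160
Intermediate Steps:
5*(-4*(-4)*(-2)) = 5*(16*(-2)) = 5*(-32) = -160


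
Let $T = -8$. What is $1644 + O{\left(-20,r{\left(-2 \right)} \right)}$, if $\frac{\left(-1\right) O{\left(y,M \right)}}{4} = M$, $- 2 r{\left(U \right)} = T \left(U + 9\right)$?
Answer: $1532$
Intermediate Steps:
$r{\left(U \right)} = 36 + 4 U$ ($r{\left(U \right)} = - \frac{\left(-8\right) \left(U + 9\right)}{2} = - \frac{\left(-8\right) \left(9 + U\right)}{2} = - \frac{-72 - 8 U}{2} = 36 + 4 U$)
$O{\left(y,M \right)} = - 4 M$
$1644 + O{\left(-20,r{\left(-2 \right)} \right)} = 1644 - 4 \left(36 + 4 \left(-2\right)\right) = 1644 - 4 \left(36 - 8\right) = 1644 - 112 = 1532$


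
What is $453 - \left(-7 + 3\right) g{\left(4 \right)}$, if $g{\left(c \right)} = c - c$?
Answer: $453$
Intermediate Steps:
$g{\left(c \right)} = 0$
$453 - \left(-7 + 3\right) g{\left(4 \right)} = 453 - \left(-7 + 3\right) 0 = 453 - \left(-4\right) 0 = 453 - 0 = 453 + 0 = 453$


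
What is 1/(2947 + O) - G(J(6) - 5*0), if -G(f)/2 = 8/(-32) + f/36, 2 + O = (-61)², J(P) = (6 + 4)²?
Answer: 50552/9999 ≈ 5.0557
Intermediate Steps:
J(P) = 100 (J(P) = 10² = 100)
O = 3719 (O = -2 + (-61)² = -2 + 3721 = 3719)
G(f) = ½ - f/18 (G(f) = -2*(8/(-32) + f/36) = -2*(8*(-1/32) + f*(1/36)) = -2*(-¼ + f/36) = ½ - f/18)
1/(2947 + O) - G(J(6) - 5*0) = 1/(2947 + 3719) - (½ - (100 - 5*0)/18) = 1/6666 - (½ - (100 + 0)/18) = 1/6666 - (½ - 1/18*100) = 1/6666 - (½ - 50/9) = 1/6666 - 1*(-91/18) = 1/6666 + 91/18 = 50552/9999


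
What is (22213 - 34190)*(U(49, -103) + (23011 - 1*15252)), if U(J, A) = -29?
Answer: -92582210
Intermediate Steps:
(22213 - 34190)*(U(49, -103) + (23011 - 1*15252)) = (22213 - 34190)*(-29 + (23011 - 1*15252)) = -11977*(-29 + (23011 - 15252)) = -11977*(-29 + 7759) = -11977*7730 = -92582210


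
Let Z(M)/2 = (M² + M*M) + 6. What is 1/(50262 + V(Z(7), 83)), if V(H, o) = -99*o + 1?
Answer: 1/42046 ≈ 2.3783e-5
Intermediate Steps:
Z(M) = 12 + 4*M² (Z(M) = 2*((M² + M*M) + 6) = 2*((M² + M²) + 6) = 2*(2*M² + 6) = 2*(6 + 2*M²) = 12 + 4*M²)
V(H, o) = 1 - 99*o
1/(50262 + V(Z(7), 83)) = 1/(50262 + (1 - 99*83)) = 1/(50262 + (1 - 8217)) = 1/(50262 - 8216) = 1/42046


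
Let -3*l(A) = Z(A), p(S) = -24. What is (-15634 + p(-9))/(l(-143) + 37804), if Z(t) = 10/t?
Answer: -3358641/8108963 ≈ -0.41419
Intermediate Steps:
l(A) = -10/(3*A)
(-15634 + p(-9))/(l(-143) + 37804) = (-15634 - 24)/(-10/3/(-143) + 37804) = -15658/(-10/3*(-1/143) + 37804) = -15658/(10/429 + 37804) = -15658/16217926/429 = -15658*429/16217926 = -3358641/8108963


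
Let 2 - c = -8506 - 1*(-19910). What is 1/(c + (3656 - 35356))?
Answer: -1/43102 ≈ -2.3201e-5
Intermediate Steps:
c = -11402 (c = 2 - (-8506 - 1*(-19910)) = 2 - (-8506 + 19910) = 2 - 1*11404 = 2 - 11404 = -11402)
1/(c + (3656 - 35356)) = 1/(-11402 + (3656 - 35356)) = 1/(-11402 - 31700) = 1/(-43102) = -1/43102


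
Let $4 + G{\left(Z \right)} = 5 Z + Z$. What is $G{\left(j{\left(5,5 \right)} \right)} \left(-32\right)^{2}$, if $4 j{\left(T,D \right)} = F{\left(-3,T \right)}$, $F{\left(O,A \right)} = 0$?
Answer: $-4096$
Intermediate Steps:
$j{\left(T,D \right)} = 0$ ($j{\left(T,D \right)} = \frac{1}{4} \cdot 0 = 0$)
$G{\left(Z \right)} = -4 + 6 Z$ ($G{\left(Z \right)} = -4 + \left(5 Z + Z\right) = -4 + 6 Z$)
$G{\left(j{\left(5,5 \right)} \right)} \left(-32\right)^{2} = \left(-4 + 6 \cdot 0\right) \left(-32\right)^{2} = \left(-4 + 0\right) 1024 = \left(-4\right) 1024 = -4096$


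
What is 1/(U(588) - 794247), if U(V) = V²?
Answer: -1/448503 ≈ -2.2296e-6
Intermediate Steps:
1/(U(588) - 794247) = 1/(588² - 794247) = 1/(345744 - 794247) = 1/(-448503) = -1/448503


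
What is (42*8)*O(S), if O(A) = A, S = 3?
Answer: 1008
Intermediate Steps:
(42*8)*O(S) = (42*8)*3 = 336*3 = 1008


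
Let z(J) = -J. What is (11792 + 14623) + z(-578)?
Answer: 26993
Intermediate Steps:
(11792 + 14623) + z(-578) = (11792 + 14623) - 1*(-578) = 26415 + 578 = 26993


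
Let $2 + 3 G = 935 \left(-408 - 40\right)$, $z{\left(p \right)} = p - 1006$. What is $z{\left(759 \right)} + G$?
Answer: $- \frac{419623}{3} \approx -1.3987 \cdot 10^{5}$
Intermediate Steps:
$z{\left(p \right)} = -1006 + p$
$G = - \frac{418882}{3}$ ($G = - \frac{2}{3} + \frac{935 \left(-408 - 40\right)}{3} = - \frac{2}{3} + \frac{935 \left(-448\right)}{3} = - \frac{2}{3} + \frac{1}{3} \left(-418880\right) = - \frac{2}{3} - \frac{418880}{3} = - \frac{418882}{3} \approx -1.3963 \cdot 10^{5}$)
$z{\left(759 \right)} + G = \left(-1006 + 759\right) - \frac{418882}{3} = -247 - \frac{418882}{3} = - \frac{419623}{3}$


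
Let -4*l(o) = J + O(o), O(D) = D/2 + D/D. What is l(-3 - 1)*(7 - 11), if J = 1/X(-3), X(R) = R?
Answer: -4/3 ≈ -1.3333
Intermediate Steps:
O(D) = 1 + D/2 (O(D) = D*(½) + 1 = D/2 + 1 = 1 + D/2)
J = -⅓ (J = 1/(-3) = -⅓ ≈ -0.33333)
l(o) = -⅙ - o/8 (l(o) = -(-⅓ + (1 + o/2))/4 = -(⅔ + o/2)/4 = -⅙ - o/8)
l(-3 - 1)*(7 - 11) = (-⅙ - (-3 - 1)/8)*(7 - 11) = (-⅙ - ⅛*(-4))*(-4) = (-⅙ + ½)*(-4) = (⅓)*(-4) = -4/3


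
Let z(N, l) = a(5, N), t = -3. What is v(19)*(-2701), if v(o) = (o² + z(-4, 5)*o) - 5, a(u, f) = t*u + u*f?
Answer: 834609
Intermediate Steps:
a(u, f) = -3*u + f*u (a(u, f) = -3*u + u*f = -3*u + f*u)
z(N, l) = -15 + 5*N (z(N, l) = 5*(-3 + N) = -15 + 5*N)
v(o) = -5 + o² - 35*o (v(o) = (o² + (-15 + 5*(-4))*o) - 5 = (o² + (-15 - 20)*o) - 5 = (o² - 35*o) - 5 = -5 + o² - 35*o)
v(19)*(-2701) = (-5 + 19² - 35*19)*(-2701) = (-5 + 361 - 665)*(-2701) = -309*(-2701) = 834609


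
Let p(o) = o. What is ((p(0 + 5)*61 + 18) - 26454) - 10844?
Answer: -36975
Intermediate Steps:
((p(0 + 5)*61 + 18) - 26454) - 10844 = (((0 + 5)*61 + 18) - 26454) - 10844 = ((5*61 + 18) - 26454) - 10844 = ((305 + 18) - 26454) - 10844 = (323 - 26454) - 10844 = -26131 - 10844 = -36975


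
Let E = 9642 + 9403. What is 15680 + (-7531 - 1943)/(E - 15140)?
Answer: 61220926/3905 ≈ 15678.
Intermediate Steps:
E = 19045
15680 + (-7531 - 1943)/(E - 15140) = 15680 + (-7531 - 1943)/(19045 - 15140) = 15680 - 9474/3905 = 61220926/3905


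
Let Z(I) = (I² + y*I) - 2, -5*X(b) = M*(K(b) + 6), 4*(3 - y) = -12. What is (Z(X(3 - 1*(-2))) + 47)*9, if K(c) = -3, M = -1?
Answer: 11016/25 ≈ 440.64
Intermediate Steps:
y = 6 (y = 3 - ¼*(-12) = 3 + 3 = 6)
X(b) = ⅗ (X(b) = -(-1)*(-3 + 6)/5 = -(-1)*3/5 = -⅕*(-3) = ⅗)
Z(I) = -2 + I² + 6*I (Z(I) = (I² + 6*I) - 2 = -2 + I² + 6*I)
(Z(X(3 - 1*(-2))) + 47)*9 = ((-2 + (⅗)² + 6*(⅗)) + 47)*9 = ((-2 + 9/25 + 18/5) + 47)*9 = (49/25 + 47)*9 = (1224/25)*9 = 11016/25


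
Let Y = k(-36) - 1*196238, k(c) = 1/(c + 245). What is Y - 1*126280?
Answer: -67406261/209 ≈ -3.2252e+5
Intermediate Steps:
k(c) = 1/(245 + c)
Y = -41013741/209 (Y = 1/(245 - 36) - 1*196238 = 1/209 - 196238 = -41013741/209 ≈ -1.9624e+5)
Y - 1*126280 = -41013741/209 - 1*126280 = -41013741/209 - 126280 = -67406261/209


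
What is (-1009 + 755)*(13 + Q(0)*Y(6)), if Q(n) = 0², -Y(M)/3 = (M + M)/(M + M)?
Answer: -3302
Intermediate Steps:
Y(M) = -3 (Y(M) = -3*(M + M)/(M + M) = -3*2*M/(2*M) = -3*2*M*1/(2*M) = -3*1 = -3)
Q(n) = 0
(-1009 + 755)*(13 + Q(0)*Y(6)) = (-1009 + 755)*(13 + 0*(-3)) = -254*(13 + 0) = -254*13 = -3302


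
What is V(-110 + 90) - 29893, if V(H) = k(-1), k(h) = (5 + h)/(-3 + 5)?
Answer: -29891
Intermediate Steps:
k(h) = 5/2 + h/2 (k(h) = (5 + h)/2 = (5 + h)*(1/2) = 5/2 + h/2)
V(H) = 2 (V(H) = 5/2 + (1/2)*(-1) = 5/2 - 1/2 = 2)
V(-110 + 90) - 29893 = 2 - 29893 = -29891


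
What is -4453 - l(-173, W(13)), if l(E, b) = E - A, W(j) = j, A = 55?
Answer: -4225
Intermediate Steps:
l(E, b) = -55 + E (l(E, b) = E - 1*55 = E - 55 = -55 + E)
-4453 - l(-173, W(13)) = -4453 - (-55 - 173) = -4453 - 1*(-228) = -4453 + 228 = -4225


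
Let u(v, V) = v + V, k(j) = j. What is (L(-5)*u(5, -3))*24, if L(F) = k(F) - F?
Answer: 0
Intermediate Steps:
u(v, V) = V + v
L(F) = 0 (L(F) = F - F = 0)
(L(-5)*u(5, -3))*24 = (0*(-3 + 5))*24 = (0*2)*24 = 0*24 = 0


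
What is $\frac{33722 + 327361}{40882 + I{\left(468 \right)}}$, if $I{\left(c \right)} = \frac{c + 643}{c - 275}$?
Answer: $\frac{69689019}{7891337} \approx 8.8311$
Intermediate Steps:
$I{\left(c \right)} = \frac{643 + c}{-275 + c}$
$\frac{33722 + 327361}{40882 + I{\left(468 \right)}} = \frac{33722 + 327361}{40882 + \frac{643 + 468}{-275 + 468}} = \frac{361083}{40882 + \frac{1}{193} \cdot 1111} = \frac{361083}{40882 + \frac{1111}{193}} = \frac{361083}{\frac{7891337}{193}} = 361083 \cdot \frac{193}{7891337} = \frac{69689019}{7891337}$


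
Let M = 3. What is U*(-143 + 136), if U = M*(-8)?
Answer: 168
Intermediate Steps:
U = -24 (U = 3*(-8) = -24)
U*(-143 + 136) = -24*(-143 + 136) = -24*(-7) = 168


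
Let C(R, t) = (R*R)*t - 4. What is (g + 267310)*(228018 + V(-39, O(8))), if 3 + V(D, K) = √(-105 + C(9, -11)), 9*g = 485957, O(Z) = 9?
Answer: 73262410245 + 28917470*I*√10/9 ≈ 7.3262e+10 + 1.0161e+7*I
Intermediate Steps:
C(R, t) = -4 + t*R² (C(R, t) = R²*t - 4 = t*R² - 4 = -4 + t*R²)
g = 485957/9 (g = (⅑)*485957 = 485957/9 ≈ 53995.)
V(D, K) = -3 + 10*I*√10 (V(D, K) = -3 + √(-105 + (-4 - 11*9²)) = -3 + √(-105 + (-4 - 11*81)) = -3 + √(-105 + (-4 - 891)) = -3 + √(-105 - 895) = -3 + √(-1000) = -3 + 10*I*√10)
(g + 267310)*(228018 + V(-39, O(8))) = (485957/9 + 267310)*(228018 + (-3 + 10*I*√10)) = 2891747*(228015 + 10*I*√10)/9 = 73262410245 + 28917470*I*√10/9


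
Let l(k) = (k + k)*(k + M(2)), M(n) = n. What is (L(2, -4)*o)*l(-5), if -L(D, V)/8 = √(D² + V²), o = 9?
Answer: -4320*√5 ≈ -9659.8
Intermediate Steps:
l(k) = 2*k*(2 + k) (l(k) = (k + k)*(k + 2) = (2*k)*(2 + k) = 2*k*(2 + k))
L(D, V) = -8*√(D² + V²)
(L(2, -4)*o)*l(-5) = (-8*√(2² + (-4)²)*9)*(2*(-5)*(2 - 5)) = (-8*√(4 + 16)*9)*(2*(-5)*(-3)) = (-16*√5*9)*30 = -144*√5*30 = -4320*√5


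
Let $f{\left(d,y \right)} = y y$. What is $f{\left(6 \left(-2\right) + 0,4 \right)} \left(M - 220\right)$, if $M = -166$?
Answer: $-6176$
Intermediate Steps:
$f{\left(d,y \right)} = y^{2}$
$f{\left(6 \left(-2\right) + 0,4 \right)} \left(M - 220\right) = 4^{2} \left(-166 - 220\right) = 16 \left(-386\right) = -6176$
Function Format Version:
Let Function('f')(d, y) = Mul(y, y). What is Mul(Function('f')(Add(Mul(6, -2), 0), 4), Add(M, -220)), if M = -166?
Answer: -6176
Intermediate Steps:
Function('f')(d, y) = Pow(y, 2)
Mul(Function('f')(Add(Mul(6, -2), 0), 4), Add(M, -220)) = Mul(Pow(4, 2), Add(-166, -220)) = Mul(16, -386) = -6176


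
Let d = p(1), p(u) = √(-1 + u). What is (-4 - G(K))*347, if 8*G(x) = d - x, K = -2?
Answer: -5899/4 ≈ -1474.8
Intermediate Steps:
d = 0 (d = √(-1 + 1) = √0 = 0)
G(x) = -x/8 (G(x) = (0 - x)/8 = (-x)/8 = -x/8)
(-4 - G(K))*347 = (-4 - (-1)*(-2)/8)*347 = (-4 - 1*¼)*347 = (-4 - ¼)*347 = -17/4*347 = -5899/4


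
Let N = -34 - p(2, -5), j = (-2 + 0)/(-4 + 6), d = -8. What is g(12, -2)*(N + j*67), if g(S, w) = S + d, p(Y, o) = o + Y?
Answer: -392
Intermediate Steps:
p(Y, o) = Y + o
g(S, w) = -8 + S (g(S, w) = S - 8 = -8 + S)
j = -1 (j = -2/2 = -2*½ = -1)
N = -31 (N = -34 - (2 - 5) = -34 - 1*(-3) = -34 + 3 = -31)
g(12, -2)*(N + j*67) = (-8 + 12)*(-31 - 1*67) = 4*(-31 - 67) = 4*(-98) = -392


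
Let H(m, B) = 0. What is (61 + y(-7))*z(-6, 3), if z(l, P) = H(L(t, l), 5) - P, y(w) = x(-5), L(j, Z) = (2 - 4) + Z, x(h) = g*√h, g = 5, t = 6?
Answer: -183 - 15*I*√5 ≈ -183.0 - 33.541*I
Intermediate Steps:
x(h) = 5*√h
L(j, Z) = -2 + Z
y(w) = 5*I*√5 (y(w) = 5*√(-5) = 5*(I*√5) = 5*I*√5)
z(l, P) = -P (z(l, P) = 0 - P = -P)
(61 + y(-7))*z(-6, 3) = (61 + 5*I*√5)*(-1*3) = (61 + 5*I*√5)*(-3) = -183 - 15*I*√5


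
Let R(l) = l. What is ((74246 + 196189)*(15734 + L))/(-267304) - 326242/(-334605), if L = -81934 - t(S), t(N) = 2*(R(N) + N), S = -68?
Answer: 745729951789121/11180156865 ≈ 66701.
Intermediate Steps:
t(N) = 4*N (t(N) = 2*(N + N) = 2*(2*N) = 4*N)
L = -81662 (L = -81934 - 4*(-68) = -81934 - 1*(-272) = -81934 + 272 = -81662)
((74246 + 196189)*(15734 + L))/(-267304) - 326242/(-334605) = ((74246 + 196189)*(15734 - 81662))/(-267304) - 326242/(-334605) = (270435*(-65928))*(-1/267304) - 326242*(-1/334605) = -17829238680*(-1/267304) + 326242/334605 = 2228654835/33413 + 326242/334605 = 745729951789121/11180156865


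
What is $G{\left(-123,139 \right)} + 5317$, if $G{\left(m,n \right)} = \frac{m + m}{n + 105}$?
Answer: $\frac{648551}{122} \approx 5316.0$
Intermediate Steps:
$G{\left(m,n \right)} = \frac{2 m}{105 + n}$
$G{\left(-123,139 \right)} + 5317 = 2 \left(-123\right) \frac{1}{105 + 139} + 5317 = 2 \left(-123\right) \frac{1}{244} + 5317 = - \frac{123}{122} + 5317 = \frac{648551}{122}$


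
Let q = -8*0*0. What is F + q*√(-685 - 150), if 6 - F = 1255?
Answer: -1249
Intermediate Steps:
F = -1249 (F = 6 - 1*1255 = 6 - 1255 = -1249)
q = 0 (q = 0*0 = 0)
F + q*√(-685 - 150) = -1249 + 0*√(-685 - 150) = -1249 + 0*√(-835) = -1249 + 0*(I*√835) = -1249 + 0 = -1249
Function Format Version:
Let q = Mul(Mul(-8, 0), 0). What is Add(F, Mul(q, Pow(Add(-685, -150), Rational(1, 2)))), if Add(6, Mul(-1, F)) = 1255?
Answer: -1249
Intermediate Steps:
F = -1249 (F = Add(6, Mul(-1, 1255)) = Add(6, -1255) = -1249)
q = 0 (q = Mul(0, 0) = 0)
Add(F, Mul(q, Pow(Add(-685, -150), Rational(1, 2)))) = Add(-1249, Mul(0, Pow(Add(-685, -150), Rational(1, 2)))) = Add(-1249, Mul(0, Pow(-835, Rational(1, 2)))) = Add(-1249, Mul(0, Mul(I, Pow(835, Rational(1, 2))))) = Add(-1249, 0) = -1249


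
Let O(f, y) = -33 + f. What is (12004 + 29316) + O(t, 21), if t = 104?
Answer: 41391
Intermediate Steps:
(12004 + 29316) + O(t, 21) = (12004 + 29316) + (-33 + 104) = 41320 + 71 = 41391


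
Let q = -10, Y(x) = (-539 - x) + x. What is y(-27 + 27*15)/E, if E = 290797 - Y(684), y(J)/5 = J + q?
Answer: 230/36417 ≈ 0.0063157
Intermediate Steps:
Y(x) = -539
y(J) = -50 + 5*J (y(J) = 5*(J - 10) = 5*(-10 + J) = -50 + 5*J)
E = 291336 (E = 290797 - 1*(-539) = 290797 + 539 = 291336)
y(-27 + 27*15)/E = (-50 + 5*(-27 + 27*15))/291336 = (-50 + 5*(-27 + 405))*(1/291336) = (-50 + 5*378)*(1/291336) = (-50 + 1890)*(1/291336) = 1840*(1/291336) = 230/36417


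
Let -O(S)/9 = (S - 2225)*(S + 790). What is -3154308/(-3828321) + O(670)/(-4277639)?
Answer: -21576647859296/5458725071373 ≈ -3.9527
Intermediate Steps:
O(S) = -9*(-2225 + S)*(790 + S) (O(S) = -9*(S - 2225)*(S + 790) = -9*(-2225 + S)*(790 + S))
-3154308/(-3828321) + O(670)/(-4277639) = -3154308/(-3828321) + (15819750 - 9*670² + 12915*670)/(-4277639) = -3154308*(-1/3828321) + (15819750 - 9*448900 + 8653050)*(-1/4277639) = 1051436/1276107 + (15819750 - 4040100 + 8653050)*(-1/4277639) = 1051436/1276107 + 20432700*(-1/4277639) = 1051436/1276107 - 20432700/4277639 = -21576647859296/5458725071373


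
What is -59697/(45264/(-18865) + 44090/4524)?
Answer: -2547427993110/313491757 ≈ -8126.0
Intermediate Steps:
-59697/(45264/(-18865) + 44090/4524) = -59697/(45264*(-1/18865) + 44090*(1/4524)) = -59697/(-45264/18865 + 22045/2262) = -59697/313491757/42672630 = -59697*42672630/313491757 = -2547427993110/313491757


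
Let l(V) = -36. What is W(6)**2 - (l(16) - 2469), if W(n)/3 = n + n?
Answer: 3801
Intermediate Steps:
W(n) = 6*n (W(n) = 3*(n + n) = 3*(2*n) = 6*n)
W(6)**2 - (l(16) - 2469) = (6*6)**2 - (-36 - 2469) = 36**2 - 1*(-2505) = 1296 + 2505 = 3801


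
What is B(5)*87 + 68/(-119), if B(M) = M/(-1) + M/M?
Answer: -2440/7 ≈ -348.57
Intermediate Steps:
B(M) = 1 - M (B(M) = M*(-1) + 1 = -M + 1 = 1 - M)
B(5)*87 + 68/(-119) = (1 - 1*5)*87 + 68/(-119) = (1 - 5)*87 + 68*(-1/119) = -4*87 - 4/7 = -348 - 4/7 = -2440/7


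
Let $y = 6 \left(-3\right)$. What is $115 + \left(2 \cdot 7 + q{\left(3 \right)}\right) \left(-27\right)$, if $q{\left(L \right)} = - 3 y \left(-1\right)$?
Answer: $1195$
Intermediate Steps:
$y = -18$
$q{\left(L \right)} = -54$ ($q{\left(L \right)} = \left(-3\right) \left(-18\right) \left(-1\right) = 54 \left(-1\right) = -54$)
$115 + \left(2 \cdot 7 + q{\left(3 \right)}\right) \left(-27\right) = 115 + \left(2 \cdot 7 - 54\right) \left(-27\right) = 115 + \left(14 - 54\right) \left(-27\right) = 115 - -1080 = 115 + 1080 = 1195$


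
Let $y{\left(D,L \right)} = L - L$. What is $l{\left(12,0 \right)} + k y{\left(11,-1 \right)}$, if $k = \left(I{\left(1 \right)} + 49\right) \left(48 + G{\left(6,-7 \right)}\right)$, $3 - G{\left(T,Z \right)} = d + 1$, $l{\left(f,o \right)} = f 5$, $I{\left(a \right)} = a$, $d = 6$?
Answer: $60$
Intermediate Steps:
$l{\left(f,o \right)} = 5 f$
$G{\left(T,Z \right)} = -4$ ($G{\left(T,Z \right)} = 3 - \left(6 + 1\right) = 3 - 7 = -4$)
$y{\left(D,L \right)} = 0$
$k = 2200$ ($k = \left(1 + 49\right) \left(48 - 4\right) = 50 \cdot 44 = 2200$)
$l{\left(12,0 \right)} + k y{\left(11,-1 \right)} = 5 \cdot 12 + 2200 \cdot 0 = 60 + 0 = 60$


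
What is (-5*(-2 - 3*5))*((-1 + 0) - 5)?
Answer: -510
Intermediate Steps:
(-5*(-2 - 3*5))*((-1 + 0) - 5) = (-5*(-2 - 15))*(-1 - 5) = -5*(-17)*(-6) = 85*(-6) = -510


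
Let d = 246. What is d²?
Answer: 60516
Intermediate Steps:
d² = 246² = 60516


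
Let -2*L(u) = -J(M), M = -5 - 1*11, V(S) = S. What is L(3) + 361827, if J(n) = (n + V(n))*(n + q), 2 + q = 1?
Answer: 362099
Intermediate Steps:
q = -1 (q = -2 + 1 = -1)
M = -16 (M = -5 - 11 = -16)
J(n) = 2*n*(-1 + n) (J(n) = (n + n)*(n - 1) = (2*n)*(-1 + n) = 2*n*(-1 + n))
L(u) = 272 (L(u) = -(-1)*2*(-16)*(-1 - 16)/2 = -(-1)*2*(-16)*(-17)/2 = -(-1)*544/2 = -½*(-544) = 272)
L(3) + 361827 = 272 + 361827 = 362099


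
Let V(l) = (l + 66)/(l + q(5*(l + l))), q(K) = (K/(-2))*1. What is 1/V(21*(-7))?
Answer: -196/27 ≈ -7.2593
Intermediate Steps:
q(K) = -K/2 (q(K) = (K*(-½))*1 = -K/2*1 = -K/2)
V(l) = -(66 + l)/(4*l) (V(l) = (l + 66)/(l - 5*(l + l)/2) = (66 + l)/(l - 5*2*l/2) = (66 + l)/(l - 5*l) = (66 + l)/((-4*l)) = (66 + l)*(-1/(4*l)) = -(66 + l)/(4*l))
1/V(21*(-7)) = 1/((-66 - 21*(-7))/(4*((21*(-7))))) = 1/((¼)*(-66 - 1*(-147))/(-147)) = 1/((¼)*(-1/147)*(-66 + 147)) = 1/((¼)*(-1/147)*81) = 1/(-27/196) = -196/27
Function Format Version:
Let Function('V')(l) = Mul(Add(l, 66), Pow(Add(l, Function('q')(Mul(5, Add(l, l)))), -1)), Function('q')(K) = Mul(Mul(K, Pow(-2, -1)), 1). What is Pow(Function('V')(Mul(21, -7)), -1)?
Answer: Rational(-196, 27) ≈ -7.2593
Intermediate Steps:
Function('q')(K) = Mul(Rational(-1, 2), K) (Function('q')(K) = Mul(Mul(K, Rational(-1, 2)), 1) = Mul(Mul(Rational(-1, 2), K), 1) = Mul(Rational(-1, 2), K))
Function('V')(l) = Mul(Rational(-1, 4), Pow(l, -1), Add(66, l)) (Function('V')(l) = Mul(Add(l, 66), Pow(Add(l, Mul(Rational(-1, 2), Mul(5, Add(l, l)))), -1)) = Mul(Add(66, l), Pow(Add(l, Mul(Rational(-1, 2), Mul(5, Mul(2, l)))), -1)) = Mul(Add(66, l), Pow(Add(l, Mul(Rational(-1, 2), Mul(10, l))), -1)) = Mul(Add(66, l), Pow(Add(l, Mul(-5, l)), -1)) = Mul(Add(66, l), Pow(Mul(-4, l), -1)) = Mul(Add(66, l), Mul(Rational(-1, 4), Pow(l, -1))) = Mul(Rational(-1, 4), Pow(l, -1), Add(66, l)))
Pow(Function('V')(Mul(21, -7)), -1) = Pow(Mul(Rational(1, 4), Pow(Mul(21, -7), -1), Add(-66, Mul(-1, Mul(21, -7)))), -1) = Pow(Mul(Rational(1, 4), Pow(-147, -1), Add(-66, Mul(-1, -147))), -1) = Pow(Mul(Rational(1, 4), Rational(-1, 147), Add(-66, 147)), -1) = Pow(Mul(Rational(1, 4), Rational(-1, 147), 81), -1) = Pow(Rational(-27, 196), -1) = Rational(-196, 27)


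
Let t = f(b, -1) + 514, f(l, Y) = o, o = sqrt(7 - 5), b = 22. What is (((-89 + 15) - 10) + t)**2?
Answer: (430 + sqrt(2))**2 ≈ 1.8612e+5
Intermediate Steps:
o = sqrt(2) ≈ 1.4142
f(l, Y) = sqrt(2)
t = 514 + sqrt(2) (t = sqrt(2) + 514 = 514 + sqrt(2) ≈ 515.41)
(((-89 + 15) - 10) + t)**2 = (((-89 + 15) - 10) + (514 + sqrt(2)))**2 = ((-74 - 10) + (514 + sqrt(2)))**2 = (-84 + (514 + sqrt(2)))**2 = (430 + sqrt(2))**2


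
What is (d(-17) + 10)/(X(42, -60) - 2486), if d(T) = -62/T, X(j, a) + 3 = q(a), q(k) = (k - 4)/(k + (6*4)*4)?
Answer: -72/13141 ≈ -0.0054790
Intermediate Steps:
q(k) = (-4 + k)/(96 + k) (q(k) = (-4 + k)/(k + 24*4) = (-4 + k)/(k + 96) = (-4 + k)/(96 + k))
X(j, a) = -3 + (-4 + a)/(96 + a)
(d(-17) + 10)/(X(42, -60) - 2486) = (-62/(-17) + 10)/(2*(-146 - 1*(-60))/(96 - 60) - 2486) = (-62*(-1/17) + 10)/(2*(-146 + 60)/36 - 2486) = (62/17 + 10)/(2*(1/36)*(-86) - 2486) = 232/(17*(-43/9 - 2486)) = 232/(17*(-22417/9)) = (232/17)*(-9/22417) = -72/13141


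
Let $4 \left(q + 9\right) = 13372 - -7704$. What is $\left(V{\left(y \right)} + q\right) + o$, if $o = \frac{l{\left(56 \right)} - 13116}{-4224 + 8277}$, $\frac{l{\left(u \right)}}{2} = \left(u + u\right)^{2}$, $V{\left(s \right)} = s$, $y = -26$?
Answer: $\frac{21225374}{4053} \approx 5237.0$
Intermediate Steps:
$q = 5260$ ($q = -9 + \frac{13372 - -7704}{4} = -9 + \frac{13372 + 7704}{4} = -9 + \frac{1}{4} \cdot 21076 = -9 + 5269 = 5260$)
$l{\left(u \right)} = 8 u^{2}$ ($l{\left(u \right)} = 2 \left(u + u\right)^{2} = 2 \left(2 u\right)^{2} = 2 \cdot 4 u^{2} = 8 u^{2}$)
$o = \frac{11972}{4053}$ ($o = \frac{8 \cdot 56^{2} - 13116}{-4224 + 8277} = \frac{8 \cdot 3136 - 13116}{4053} = \left(25088 - 13116\right) \frac{1}{4053} = 11972 \cdot \frac{1}{4053} = \frac{11972}{4053} \approx 2.9539$)
$\left(V{\left(y \right)} + q\right) + o = \left(-26 + 5260\right) + \frac{11972}{4053} = 5234 + \frac{11972}{4053} = \frac{21225374}{4053}$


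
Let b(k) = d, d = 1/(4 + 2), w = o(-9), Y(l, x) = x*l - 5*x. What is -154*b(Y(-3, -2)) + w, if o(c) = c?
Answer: -104/3 ≈ -34.667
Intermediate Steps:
Y(l, x) = -5*x + l*x (Y(l, x) = l*x - 5*x = -5*x + l*x)
w = -9
d = ⅙ (d = 1/6 = ⅙ ≈ 0.16667)
b(k) = ⅙
-154*b(Y(-3, -2)) + w = -154*⅙ - 9 = -77/3 - 9 = -104/3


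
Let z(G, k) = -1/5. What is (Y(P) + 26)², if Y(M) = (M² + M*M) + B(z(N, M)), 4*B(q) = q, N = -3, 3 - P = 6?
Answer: 772641/400 ≈ 1931.6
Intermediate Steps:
P = -3 (P = 3 - 1*6 = 3 - 6 = -3)
z(G, k) = -⅕ (z(G, k) = -1*⅕ = -⅕)
B(q) = q/4
Y(M) = -1/20 + 2*M² (Y(M) = (M² + M*M) + (¼)*(-⅕) = (M² + M²) - 1/20 = 2*M² - 1/20 = -1/20 + 2*M²)
(Y(P) + 26)² = ((-1/20 + 2*(-3)²) + 26)² = ((-1/20 + 2*9) + 26)² = ((-1/20 + 18) + 26)² = (359/20 + 26)² = (879/20)² = 772641/400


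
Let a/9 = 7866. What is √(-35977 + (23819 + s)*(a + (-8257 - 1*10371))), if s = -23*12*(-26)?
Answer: √1616849193 ≈ 40210.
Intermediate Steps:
a = 70794 (a = 9*7866 = 70794)
s = 7176 (s = -276*(-26) = 7176)
√(-35977 + (23819 + s)*(a + (-8257 - 1*10371))) = √(-35977 + (23819 + 7176)*(70794 + (-8257 - 1*10371))) = √(-35977 + 30995*(70794 + (-8257 - 10371))) = √(-35977 + 30995*(70794 - 18628)) = √(-35977 + 30995*52166) = √(-35977 + 1616885170) = √1616849193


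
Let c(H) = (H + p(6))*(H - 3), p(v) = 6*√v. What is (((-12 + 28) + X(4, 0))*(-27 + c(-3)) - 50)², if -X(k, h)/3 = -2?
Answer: 3825088 + 392832*√6 ≈ 4.7873e+6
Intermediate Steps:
X(k, h) = 6 (X(k, h) = -3*(-2) = 6)
c(H) = (-3 + H)*(H + 6*√6) (c(H) = (H + 6*√6)*(H - 3) = (H + 6*√6)*(-3 + H) = (-3 + H)*(H + 6*√6))
(((-12 + 28) + X(4, 0))*(-27 + c(-3)) - 50)² = (((-12 + 28) + 6)*(-27 + ((-3)² - 18*√6 - 3*(-3) + 6*(-3)*√6)) - 50)² = ((16 + 6)*(-27 + (9 - 18*√6 + 9 - 18*√6)) - 50)² = (22*(-27 + (18 - 36*√6)) - 50)² = (22*(-9 - 36*√6) - 50)² = ((-198 - 792*√6) - 50)² = (-248 - 792*√6)²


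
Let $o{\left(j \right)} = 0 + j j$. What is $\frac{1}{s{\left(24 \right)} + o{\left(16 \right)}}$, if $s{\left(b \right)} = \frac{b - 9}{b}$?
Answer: $\frac{8}{2053} \approx 0.0038967$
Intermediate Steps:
$o{\left(j \right)} = j^{2}$ ($o{\left(j \right)} = 0 + j^{2} = j^{2}$)
$s{\left(b \right)} = \frac{-9 + b}{b}$
$\frac{1}{s{\left(24 \right)} + o{\left(16 \right)}} = \frac{1}{\frac{-9 + 24}{24} + 16^{2}} = \frac{1}{\frac{1}{24} \cdot 15 + 256} = \frac{1}{\frac{5}{8} + 256} = \frac{1}{\frac{2053}{8}} = \frac{8}{2053}$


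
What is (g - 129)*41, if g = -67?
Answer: -8036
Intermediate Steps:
(g - 129)*41 = (-67 - 129)*41 = -196*41 = -8036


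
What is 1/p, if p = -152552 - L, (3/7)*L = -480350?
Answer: 3/2904794 ≈ 1.0328e-6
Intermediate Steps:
L = -3362450/3 (L = (7/3)*(-480350) = -3362450/3 ≈ -1.1208e+6)
p = 2904794/3 (p = -152552 - 1*(-3362450/3) = -152552 + 3362450/3 = 2904794/3 ≈ 9.6827e+5)
1/p = 1/(2904794/3) = 3/2904794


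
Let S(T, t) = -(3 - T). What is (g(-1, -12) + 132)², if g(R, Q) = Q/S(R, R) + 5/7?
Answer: 902500/49 ≈ 18418.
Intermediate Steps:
S(T, t) = -3 + T
g(R, Q) = 5/7 + Q/(-3 + R) (g(R, Q) = Q/(-3 + R) + 5/7 = 5/7 + Q/(-3 + R))
(g(-1, -12) + 132)² = ((5/7 - 12/(-3 - 1)) + 132)² = ((5/7 - 12/(-4)) + 132)² = ((5/7 - 12*(-¼)) + 132)² = ((5/7 + 3) + 132)² = (26/7 + 132)² = (950/7)² = 902500/49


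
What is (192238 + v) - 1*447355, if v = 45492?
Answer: -209625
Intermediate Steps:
(192238 + v) - 1*447355 = (192238 + 45492) - 1*447355 = 237730 - 447355 = -209625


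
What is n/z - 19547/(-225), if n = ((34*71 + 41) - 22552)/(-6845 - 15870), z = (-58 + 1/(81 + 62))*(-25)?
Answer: 47820800852/550447875 ≈ 86.876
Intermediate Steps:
z = 207325/143 (z = (-58 + 1/143)*(-25) = -8293/143*(-25) = 207325/143 ≈ 1449.8)
n = 261/295 (n = ((2414 + 41) - 22552)/(-22715) = (2455 - 22552)*(-1/22715) = -20097*(-1/22715) = 261/295 ≈ 0.88475)
n/z - 19547/(-225) = 261/(295*(207325/143)) - 19547/(-225) = (261/295)*(143/207325) - 19547*(-1/225) = 37323/61160875 + 19547/225 = 47820800852/550447875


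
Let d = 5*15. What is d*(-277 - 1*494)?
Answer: -57825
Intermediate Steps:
d = 75
d*(-277 - 1*494) = 75*(-277 - 1*494) = 75*(-277 - 494) = 75*(-771) = -57825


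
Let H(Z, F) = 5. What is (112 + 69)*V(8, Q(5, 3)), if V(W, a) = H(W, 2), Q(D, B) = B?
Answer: 905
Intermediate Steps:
V(W, a) = 5
(112 + 69)*V(8, Q(5, 3)) = (112 + 69)*5 = 181*5 = 905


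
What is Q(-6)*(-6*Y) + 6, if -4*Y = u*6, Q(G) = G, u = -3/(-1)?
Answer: -156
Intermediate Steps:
u = 3 (u = -3*(-1) = 3)
Y = -9/2 (Y = -3*6/4 = -¼*18 = -9/2 ≈ -4.5000)
Q(-6)*(-6*Y) + 6 = -(-36)*(-9)/2 + 6 = -6*27 + 6 = -162 + 6 = -156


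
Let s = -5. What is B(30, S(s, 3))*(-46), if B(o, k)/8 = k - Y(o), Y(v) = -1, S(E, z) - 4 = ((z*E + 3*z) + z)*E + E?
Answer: -5520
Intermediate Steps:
S(E, z) = 4 + E + E*(4*z + E*z) (S(E, z) = 4 + (((z*E + 3*z) + z)*E + E) = 4 + (((E*z + 3*z) + z)*E + E) = 4 + (((3*z + E*z) + z)*E + E) = 4 + ((4*z + E*z)*E + E) = 4 + (E*(4*z + E*z) + E) = 4 + (E + E*(4*z + E*z)) = 4 + E + E*(4*z + E*z))
B(o, k) = 8 + 8*k (B(o, k) = 8*(k - 1*(-1)) = 8*(k + 1) = 8*(1 + k) = 8 + 8*k)
B(30, S(s, 3))*(-46) = (8 + 8*(4 - 5 + 3*(-5)**2 + 4*(-5)*3))*(-46) = (8 + 8*(4 - 5 + 3*25 - 60))*(-46) = (8 + 8*(4 - 5 + 75 - 60))*(-46) = (8 + 8*14)*(-46) = (8 + 112)*(-46) = 120*(-46) = -5520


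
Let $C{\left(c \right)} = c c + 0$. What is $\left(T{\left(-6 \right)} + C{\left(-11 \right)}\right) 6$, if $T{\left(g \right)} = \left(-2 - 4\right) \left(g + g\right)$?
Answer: $1158$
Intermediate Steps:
$C{\left(c \right)} = c^{2}$ ($C{\left(c \right)} = c^{2} + 0 = c^{2}$)
$T{\left(g \right)} = - 12 g$ ($T{\left(g \right)} = - 6 \cdot 2 g = - 12 g$)
$\left(T{\left(-6 \right)} + C{\left(-11 \right)}\right) 6 = \left(\left(-12\right) \left(-6\right) + \left(-11\right)^{2}\right) 6 = \left(72 + 121\right) 6 = 193 \cdot 6 = 1158$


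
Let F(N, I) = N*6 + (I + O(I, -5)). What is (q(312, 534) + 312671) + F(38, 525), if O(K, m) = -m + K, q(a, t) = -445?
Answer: 313509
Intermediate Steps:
O(K, m) = K - m
F(N, I) = 5 + 2*I + 6*N (F(N, I) = N*6 + (I + (I - 1*(-5))) = 6*N + (I + (I + 5)) = 6*N + (I + (5 + I)) = 6*N + (5 + 2*I) = 5 + 2*I + 6*N)
(q(312, 534) + 312671) + F(38, 525) = (-445 + 312671) + (5 + 2*525 + 6*38) = 312226 + (5 + 1050 + 228) = 312226 + 1283 = 313509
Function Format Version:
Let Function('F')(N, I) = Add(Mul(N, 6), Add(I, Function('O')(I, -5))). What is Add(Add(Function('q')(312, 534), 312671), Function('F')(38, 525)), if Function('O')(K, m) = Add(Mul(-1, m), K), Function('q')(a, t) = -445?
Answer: 313509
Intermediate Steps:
Function('O')(K, m) = Add(K, Mul(-1, m))
Function('F')(N, I) = Add(5, Mul(2, I), Mul(6, N)) (Function('F')(N, I) = Add(Mul(N, 6), Add(I, Add(I, Mul(-1, -5)))) = Add(Mul(6, N), Add(I, Add(I, 5))) = Add(Mul(6, N), Add(I, Add(5, I))) = Add(Mul(6, N), Add(5, Mul(2, I))) = Add(5, Mul(2, I), Mul(6, N)))
Add(Add(Function('q')(312, 534), 312671), Function('F')(38, 525)) = Add(Add(-445, 312671), Add(5, Mul(2, 525), Mul(6, 38))) = Add(312226, Add(5, 1050, 228)) = Add(312226, 1283) = 313509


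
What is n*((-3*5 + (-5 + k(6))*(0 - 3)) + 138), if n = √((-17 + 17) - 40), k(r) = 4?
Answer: 252*I*√10 ≈ 796.89*I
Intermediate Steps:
n = 2*I*√10 (n = √(0 - 40) = √(-40) = 2*I*√10 ≈ 6.3246*I)
n*((-3*5 + (-5 + k(6))*(0 - 3)) + 138) = (2*I*√10)*((-3*5 + (-5 + 4)*(0 - 3)) + 138) = (2*I*√10)*((-15 - 1*(-3)) + 138) = (2*I*√10)*((-15 + 3) + 138) = (2*I*√10)*(-12 + 138) = (2*I*√10)*126 = 252*I*√10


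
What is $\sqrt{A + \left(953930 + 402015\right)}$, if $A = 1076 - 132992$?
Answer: $\sqrt{1224029} \approx 1106.4$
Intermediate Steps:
$A = -131916$ ($A = 1076 - 132992 = -131916$)
$\sqrt{A + \left(953930 + 402015\right)} = \sqrt{-131916 + \left(953930 + 402015\right)} = \sqrt{-131916 + 1355945} = \sqrt{1224029}$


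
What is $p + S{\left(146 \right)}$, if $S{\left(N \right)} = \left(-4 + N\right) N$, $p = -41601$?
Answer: $-20869$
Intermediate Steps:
$S{\left(N \right)} = N \left(-4 + N\right)$
$p + S{\left(146 \right)} = -41601 + 146 \left(-4 + 146\right) = -41601 + 146 \cdot 142 = -41601 + 20732 = -20869$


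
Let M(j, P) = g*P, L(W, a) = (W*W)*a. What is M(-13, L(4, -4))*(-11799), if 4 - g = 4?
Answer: 0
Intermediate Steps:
g = 0 (g = 4 - 1*4 = 4 - 4 = 0)
L(W, a) = a*W² (L(W, a) = W²*a = a*W²)
M(j, P) = 0 (M(j, P) = 0*P = 0)
M(-13, L(4, -4))*(-11799) = 0*(-11799) = 0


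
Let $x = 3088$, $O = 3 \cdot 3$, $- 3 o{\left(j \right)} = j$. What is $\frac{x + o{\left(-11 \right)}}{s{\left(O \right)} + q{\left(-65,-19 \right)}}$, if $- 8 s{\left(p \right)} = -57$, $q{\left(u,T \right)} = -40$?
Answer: $- \frac{74200}{789} \approx -94.043$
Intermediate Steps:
$o{\left(j \right)} = - \frac{j}{3}$
$O = 9$
$s{\left(p \right)} = \frac{57}{8}$ ($s{\left(p \right)} = \left(- \frac{1}{8}\right) \left(-57\right) = \frac{57}{8}$)
$\frac{x + o{\left(-11 \right)}}{s{\left(O \right)} + q{\left(-65,-19 \right)}} = \frac{3088 - - \frac{11}{3}}{\frac{57}{8} - 40} = \frac{3088 + \frac{11}{3}}{- \frac{263}{8}} = \frac{9275}{3} \left(- \frac{8}{263}\right) = - \frac{74200}{789}$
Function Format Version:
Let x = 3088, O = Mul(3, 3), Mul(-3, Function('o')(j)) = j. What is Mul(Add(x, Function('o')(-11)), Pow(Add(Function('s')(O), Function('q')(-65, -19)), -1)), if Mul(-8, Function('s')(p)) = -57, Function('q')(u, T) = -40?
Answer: Rational(-74200, 789) ≈ -94.043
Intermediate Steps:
Function('o')(j) = Mul(Rational(-1, 3), j)
O = 9
Function('s')(p) = Rational(57, 8) (Function('s')(p) = Mul(Rational(-1, 8), -57) = Rational(57, 8))
Mul(Add(x, Function('o')(-11)), Pow(Add(Function('s')(O), Function('q')(-65, -19)), -1)) = Mul(Add(3088, Mul(Rational(-1, 3), -11)), Pow(Add(Rational(57, 8), -40), -1)) = Mul(Add(3088, Rational(11, 3)), Pow(Rational(-263, 8), -1)) = Mul(Rational(9275, 3), Rational(-8, 263)) = Rational(-74200, 789)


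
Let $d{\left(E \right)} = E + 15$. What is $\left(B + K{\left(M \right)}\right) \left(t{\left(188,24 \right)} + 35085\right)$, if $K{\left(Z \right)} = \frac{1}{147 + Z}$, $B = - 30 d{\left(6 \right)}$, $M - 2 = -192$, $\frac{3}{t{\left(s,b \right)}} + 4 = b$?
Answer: $- \frac{19009835973}{860} \approx -2.2104 \cdot 10^{7}$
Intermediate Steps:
$d{\left(E \right)} = 15 + E$
$t{\left(s,b \right)} = \frac{3}{-4 + b}$
$M = -190$ ($M = 2 - 192 = -190$)
$B = -630$ ($B = - 30 \left(15 + 6\right) = \left(-30\right) 21 = -630$)
$\left(B + K{\left(M \right)}\right) \left(t{\left(188,24 \right)} + 35085\right) = \left(-630 + \frac{1}{147 - 190}\right) \left(\frac{3}{-4 + 24} + 35085\right) = \left(-630 + \frac{1}{-43}\right) \left(\frac{3}{20} + 35085\right) = \left(-630 - \frac{1}{43}\right) \left(3 \cdot \frac{1}{20} + 35085\right) = - \frac{27091 \left(\frac{3}{20} + 35085\right)}{43} = \left(- \frac{27091}{43}\right) \frac{701703}{20} = - \frac{19009835973}{860}$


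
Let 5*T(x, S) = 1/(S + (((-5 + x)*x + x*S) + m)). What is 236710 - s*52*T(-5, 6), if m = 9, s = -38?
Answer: 41426226/175 ≈ 2.3672e+5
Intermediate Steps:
T(x, S) = 1/(5*(9 + S + S*x + x*(-5 + x))) (T(x, S) = 1/(5*(S + (((-5 + x)*x + x*S) + 9))) = 1/(5*(S + ((x*(-5 + x) + S*x) + 9))) = 1/(5*(S + ((S*x + x*(-5 + x)) + 9))) = 1/(5*(S + (9 + S*x + x*(-5 + x)))) = 1/(5*(9 + S + S*x + x*(-5 + x))))
236710 - s*52*T(-5, 6) = 236710 - (-38*52)*1/(5*(9 + 6 + (-5)² - 5*(-5) + 6*(-5))) = 236710 - (-1976)*1/(5*(9 + 6 + 25 + 25 - 30)) = 236710 - (-1976)*(⅕)/35 = 236710 - (-1976)*(⅕)*(1/35) = 236710 - (-1976)/175 = 236710 - 1*(-1976/175) = 236710 + 1976/175 = 41426226/175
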